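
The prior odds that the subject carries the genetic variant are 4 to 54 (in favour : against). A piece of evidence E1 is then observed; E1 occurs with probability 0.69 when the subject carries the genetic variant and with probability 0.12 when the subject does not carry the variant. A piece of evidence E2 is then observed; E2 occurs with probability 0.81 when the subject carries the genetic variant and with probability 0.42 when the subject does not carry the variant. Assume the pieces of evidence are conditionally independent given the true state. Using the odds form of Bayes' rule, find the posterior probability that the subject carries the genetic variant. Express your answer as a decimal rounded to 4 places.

Prior odds = 4/54 = 0.074074. In log-odds, ln(0.074074) = -2.6027.
Add log likelihood ratios: ln(5.7500) + ln(1.9286) = 2.4060.
Posterior log-odds = -0.19671, so posterior odds = exp(-0.19671) = 0.82143. Converting, P(H|E) = 0.82143/1.8214 = 0.4510.

Posterior probability ≈ 0.4510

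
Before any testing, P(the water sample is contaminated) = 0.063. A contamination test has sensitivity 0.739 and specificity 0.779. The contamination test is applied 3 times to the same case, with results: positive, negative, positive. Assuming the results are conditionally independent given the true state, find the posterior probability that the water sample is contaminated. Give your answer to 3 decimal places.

Posterior P(H) ≈ 0.201

With H the event that the water sample is contaminated, the joint likelihood of the observed sequence is P(data|H) = 0.739·0.261·0.739 = 0.14254 and P(data|¬H) = 0.221·0.779·0.221 = 0.038047.
Bayes: P(H|data) = 0.063·0.14254 / (0.063·0.14254 + 0.937·0.038047) = 0.0089799/0.044630 = 0.2012.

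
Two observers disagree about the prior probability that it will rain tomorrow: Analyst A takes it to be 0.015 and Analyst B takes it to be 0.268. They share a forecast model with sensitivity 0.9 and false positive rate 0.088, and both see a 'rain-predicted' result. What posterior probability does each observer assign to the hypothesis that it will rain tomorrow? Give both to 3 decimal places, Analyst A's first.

The likelihood ratio for a 'rain-predicted' result is 0.9/0.088 = 10.227.
Analyst A: prior odds 0.015/0.985 = 0.015228; posterior odds 0.15575; posterior probability 0.135.
Analyst B: prior odds 0.268/0.732 = 0.36612; posterior odds 3.7444; posterior probability 0.789.

Analyst A: 0.135; Analyst B: 0.789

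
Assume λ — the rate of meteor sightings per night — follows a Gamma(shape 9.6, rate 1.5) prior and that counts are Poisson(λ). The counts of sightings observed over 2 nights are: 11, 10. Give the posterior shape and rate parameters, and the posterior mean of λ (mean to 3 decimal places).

The Poisson likelihood adds the total count to the shape and the number of exposure periods to the rate. Here ∑xᵢ = 21 and n = 2, so shape 9.6→30.6 and rate 1.5→3.5.
Posterior mean = shape/rate = 30.6/3.5 = 8.743.

Posterior: Gamma(shape=30.6, rate=3.5); mean ≈ 8.743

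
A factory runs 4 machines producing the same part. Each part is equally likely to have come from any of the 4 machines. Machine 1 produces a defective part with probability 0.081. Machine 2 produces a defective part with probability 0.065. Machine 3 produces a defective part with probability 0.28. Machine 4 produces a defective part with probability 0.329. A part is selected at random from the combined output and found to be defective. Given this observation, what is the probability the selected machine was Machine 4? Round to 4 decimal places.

Posterior probability ≈ 0.4358

Tabulate prior·likelihood by source: [1] prior 0.25, lik 0.081, product 0.02025; [2] prior 0.25, lik 0.065, product 0.01625; [3] prior 0.25, lik 0.28, product 0.07000; [4] prior 0.25, lik 0.329, product 0.08225.
Normalizing constant = 0.18875; the posterior for Machine 4 is its product over the sum, 0.08225/0.18875 = 0.4358.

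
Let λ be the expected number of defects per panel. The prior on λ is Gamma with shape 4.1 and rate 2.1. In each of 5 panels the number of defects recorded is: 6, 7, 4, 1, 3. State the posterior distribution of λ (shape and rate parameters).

The Poisson likelihood adds the total count to the shape and the number of exposure periods to the rate. Here ∑xᵢ = 21 and n = 5, so shape 4.1→25.1 and rate 2.1→7.1.

Posterior: Gamma(shape=25.1, rate=7.1)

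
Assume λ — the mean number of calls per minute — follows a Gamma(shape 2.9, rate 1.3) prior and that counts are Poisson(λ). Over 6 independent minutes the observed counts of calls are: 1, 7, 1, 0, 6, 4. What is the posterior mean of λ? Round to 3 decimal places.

Posterior mean ≈ 3.000

The Poisson likelihood adds the total count to the shape and the number of exposure periods to the rate. Here ∑xᵢ = 19 and n = 6, so shape 2.9→21.9 and rate 1.3→7.3.
Posterior mean = shape/rate = 21.9/7.3 = 3.000.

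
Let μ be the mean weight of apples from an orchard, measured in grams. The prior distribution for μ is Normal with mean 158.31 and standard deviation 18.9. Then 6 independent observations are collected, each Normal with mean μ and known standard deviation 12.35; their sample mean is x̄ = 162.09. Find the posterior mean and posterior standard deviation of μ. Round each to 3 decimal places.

With known σ, the Normal prior is conjugate. Weight on the data is w = (n/σ²)/(n/σ² + 1/τ₀²) = 0.0393385/(0.0393385+0.00279947) = 0.93356.
Posterior mean = w·x̄ + (1−w)·μ₀ = 0.93356·162.09 + 0.066436·158.31 = 161.839. Posterior variance = 1/(0.0393385+0.00279947) = 23.7316, so SD = 4.872.

Posterior mean ≈ 161.839; posterior SD ≈ 4.872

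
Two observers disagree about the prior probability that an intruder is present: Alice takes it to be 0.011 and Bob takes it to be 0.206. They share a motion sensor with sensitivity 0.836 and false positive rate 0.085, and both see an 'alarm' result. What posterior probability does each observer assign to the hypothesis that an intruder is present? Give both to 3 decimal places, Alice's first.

P('+'|H) = 0.836, P('+'|¬H) = 0.085.
Alice: numerator 0.836·0.011 = 0.0091960; evidence = 0.0091960+0.085·0.989 = 0.093261; posterior = 0.099.
Bob: numerator 0.836·0.206 = 0.17222; evidence = 0.17222+0.085·0.794 = 0.23971; posterior = 0.718.

Alice: 0.099; Bob: 0.718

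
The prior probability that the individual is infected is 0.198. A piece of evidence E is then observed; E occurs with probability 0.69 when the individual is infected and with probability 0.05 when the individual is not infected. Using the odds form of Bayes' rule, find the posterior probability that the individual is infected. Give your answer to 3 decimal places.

Posterior probability ≈ 0.773

Prior odds = 0.198/(1−0.198) = 0.24688.
Likelihood ratio for E = 0.69/0.05 = 13.800.
Posterior odds = prior odds × LR = 3.4070.
Posterior probability = odds/(1+odds) = 3.4070/4.4070 = 0.773.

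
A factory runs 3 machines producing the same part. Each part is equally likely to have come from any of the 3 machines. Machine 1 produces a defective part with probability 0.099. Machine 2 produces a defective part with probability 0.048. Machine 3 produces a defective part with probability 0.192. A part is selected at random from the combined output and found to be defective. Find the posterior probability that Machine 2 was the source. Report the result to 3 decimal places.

Tabulate prior·likelihood by source: [1] prior 0.333333, lik 0.099, product 0.03300; [2] prior 0.333333, lik 0.048, product 0.01600; [3] prior 0.333333, lik 0.192, product 0.06400.
Normalizing constant = 0.11300; the posterior for Machine 2 is its product over the sum, 0.01600/0.11300 = 0.142.

Posterior probability ≈ 0.142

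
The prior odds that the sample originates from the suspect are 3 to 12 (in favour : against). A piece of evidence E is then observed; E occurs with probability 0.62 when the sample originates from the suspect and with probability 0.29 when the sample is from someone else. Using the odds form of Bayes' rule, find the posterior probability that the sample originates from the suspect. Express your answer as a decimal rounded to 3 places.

Prior odds = 3/12 = 0.25000.
Likelihood ratio for E = 0.62/0.29 = 2.1379.
Posterior odds = prior odds × LR = 0.53448.
Posterior probability = odds/(1+odds) = 0.53448/1.5345 = 0.348.

Posterior probability ≈ 0.348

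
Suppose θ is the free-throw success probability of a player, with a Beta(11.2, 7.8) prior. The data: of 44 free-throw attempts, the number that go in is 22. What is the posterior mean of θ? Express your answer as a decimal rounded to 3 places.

Posterior mean ≈ 0.527

The binomial likelihood is conjugate to the Beta prior: with 22 successes and 22 failures, the posterior is Beta(11.2+22, 7.8+22) = Beta(33.2, 29.8).
E[θ | data] = 33.2/(33.2+29.8) = 0.527.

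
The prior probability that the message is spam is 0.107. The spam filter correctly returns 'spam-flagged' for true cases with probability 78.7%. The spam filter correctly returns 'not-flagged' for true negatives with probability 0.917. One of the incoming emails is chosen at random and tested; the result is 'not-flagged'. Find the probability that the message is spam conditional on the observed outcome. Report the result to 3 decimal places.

Let H be the event that the message is spam. P(H) = 0.107, so P(¬H) = 0.893. With E the 'not-flagged' result, P(E|H) = 0.213 and P(E|¬H) = 0.917.
P(E) = 0.213·0.107 + 0.917·0.893 = 0.022791 + 0.81888 = 0.84167.
By Bayes' theorem, P(H|E) = 0.022791 / 0.84167 = 0.027.

P(H | E) ≈ 0.027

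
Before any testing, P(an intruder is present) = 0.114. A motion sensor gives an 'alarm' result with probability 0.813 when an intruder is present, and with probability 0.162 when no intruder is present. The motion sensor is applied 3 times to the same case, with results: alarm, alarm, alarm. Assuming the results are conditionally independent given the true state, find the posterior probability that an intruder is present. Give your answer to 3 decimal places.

Let H be the event that an intruder is present; start with P(H) = 0.114. P('alarm'|H) = 0.813, P('alarm'|¬H) = 0.162.
Update on result 1 ('alarm'): P(H) ← 0.813·0.1140 / (0.813·0.1140 + 0.162·0.8860) = 0.092682/0.23621 = 0.3924.
Update on result 2 ('alarm'): P(H) ← 0.813·0.3924 / (0.813·0.3924 + 0.162·0.6076) = 0.31899/0.41743 = 0.7642.
Update on result 3 ('alarm'): P(H) ← 0.813·0.7642 / (0.813·0.7642 + 0.162·0.2358) = 0.62128/0.65948 = 0.9421.

Posterior P(H) ≈ 0.942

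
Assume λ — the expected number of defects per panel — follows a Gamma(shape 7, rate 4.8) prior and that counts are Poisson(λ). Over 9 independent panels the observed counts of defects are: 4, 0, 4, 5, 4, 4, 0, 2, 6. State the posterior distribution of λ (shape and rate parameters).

Posterior: Gamma(shape=36, rate=13.8)

The Poisson likelihood adds the total count to the shape and the number of exposure periods to the rate. Here ∑xᵢ = 29 and n = 9, so shape 7→36 and rate 4.8→13.8.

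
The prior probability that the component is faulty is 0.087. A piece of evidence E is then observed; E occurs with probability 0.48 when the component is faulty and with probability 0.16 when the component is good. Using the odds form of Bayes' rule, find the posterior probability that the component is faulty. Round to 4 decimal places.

Posterior probability ≈ 0.2223

Prior odds = 0.087/(1−0.087) = 0.095290. In log-odds, ln(0.095290) = -2.3508.
Add log likelihood ratio: ln(3.0000) = 1.0986.
Posterior log-odds = -1.2522, so posterior odds = exp(-1.2522) = 0.28587. Converting, P(H|E) = 0.28587/1.2859 = 0.2223.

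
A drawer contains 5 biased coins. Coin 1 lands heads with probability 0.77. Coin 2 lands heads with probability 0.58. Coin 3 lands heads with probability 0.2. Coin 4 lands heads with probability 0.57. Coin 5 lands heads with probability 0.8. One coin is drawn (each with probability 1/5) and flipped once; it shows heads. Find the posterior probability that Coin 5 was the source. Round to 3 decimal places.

P(heads|C1) = 0.77; P(heads|C2) = 0.58; P(heads|C3) = 0.2; P(heads|C4) = 0.57; P(heads|C5) = 0.8.
Prior × likelihood for each source: 0.2·0.77=0.1540, 0.2·0.58=0.1160, 0.2·0.2=0.04000, 0.2·0.57=0.1140, 0.2·0.8=0.1600. Summing gives P(heads) = 0.58400.
P(Coin 5 | heads) = 0.1600 / 0.58400 = 0.274.

Posterior probability ≈ 0.274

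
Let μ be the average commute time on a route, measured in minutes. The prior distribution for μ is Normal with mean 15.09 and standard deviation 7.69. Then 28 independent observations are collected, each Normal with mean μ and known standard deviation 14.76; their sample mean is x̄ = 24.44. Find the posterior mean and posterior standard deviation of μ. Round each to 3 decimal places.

With known σ, the Normal prior is conjugate. Weight on the data is w = (n/σ²)/(n/σ² + 1/τ₀²) = 0.128524/(0.128524+0.0169101) = 0.88373.
Posterior mean = w·x̄ + (1−w)·μ₀ = 0.88373·24.44 + 0.11627·15.09 = 23.353. Posterior variance = 1/(0.128524+0.0169101) = 6.87595, so SD = 2.622.

Posterior mean ≈ 23.353; posterior SD ≈ 2.622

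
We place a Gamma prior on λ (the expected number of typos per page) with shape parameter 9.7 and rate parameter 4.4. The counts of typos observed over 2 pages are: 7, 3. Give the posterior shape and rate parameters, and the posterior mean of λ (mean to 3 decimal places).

Posterior: Gamma(shape=19.7, rate=6.4); mean ≈ 3.078

Total count ∑xᵢ = 10 over n = 2 pages.
Gamma is conjugate to the Poisson likelihood: posterior is Gamma(shape = 9.7+10 = 19.7, rate = 4.4+2 = 6.4).
Posterior mean = shape/rate = 19.7/6.4 = 3.078.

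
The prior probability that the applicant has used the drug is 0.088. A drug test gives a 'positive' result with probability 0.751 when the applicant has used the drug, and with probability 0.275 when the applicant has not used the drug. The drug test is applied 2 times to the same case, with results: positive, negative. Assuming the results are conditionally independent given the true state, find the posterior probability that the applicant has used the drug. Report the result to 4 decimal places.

Posterior P(H) ≈ 0.0830

Let H be the event that the applicant has used the drug; start with P(H) = 0.088. P('positive'|H) = 0.751, P('positive'|¬H) = 0.275.
Update on result 1 ('positive'): P(H) ← 0.751·0.0880 / (0.751·0.0880 + 0.275·0.9120) = 0.066088/0.31689 = 0.2086.
Update on result 2 ('negative'): P(H) ← 0.249·0.2086 / (0.249·0.2086 + 0.725·0.7914) = 0.051930/0.62573 = 0.0830.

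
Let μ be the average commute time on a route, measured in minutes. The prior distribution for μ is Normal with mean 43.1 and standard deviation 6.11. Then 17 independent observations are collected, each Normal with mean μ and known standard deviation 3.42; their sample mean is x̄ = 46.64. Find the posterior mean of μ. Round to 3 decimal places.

Posterior mean ≈ 46.576

With known σ, the Normal prior is conjugate. Weight on the data is w = (n/σ²)/(n/σ² + 1/τ₀²) = 1.45344/(1.45344+0.0267866) = 0.98190.
Posterior mean = w·x̄ + (1−w)·μ₀ = 0.98190·46.64 + 0.018096·43.1 = 46.576.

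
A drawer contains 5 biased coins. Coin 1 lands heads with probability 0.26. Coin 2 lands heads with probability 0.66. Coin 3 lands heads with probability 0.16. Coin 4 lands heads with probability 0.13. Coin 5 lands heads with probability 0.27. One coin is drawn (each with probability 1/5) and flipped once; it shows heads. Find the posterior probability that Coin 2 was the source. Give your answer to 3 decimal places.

Tabulate prior·likelihood by source: [1] prior 0.2, lik 0.26, product 0.05200; [2] prior 0.2, lik 0.66, product 0.1320; [3] prior 0.2, lik 0.16, product 0.03200; [4] prior 0.2, lik 0.13, product 0.02600; [5] prior 0.2, lik 0.27, product 0.05400.
Normalizing constant = 0.29600; the posterior for Coin 2 is its product over the sum, 0.1320/0.29600 = 0.446.

Posterior probability ≈ 0.446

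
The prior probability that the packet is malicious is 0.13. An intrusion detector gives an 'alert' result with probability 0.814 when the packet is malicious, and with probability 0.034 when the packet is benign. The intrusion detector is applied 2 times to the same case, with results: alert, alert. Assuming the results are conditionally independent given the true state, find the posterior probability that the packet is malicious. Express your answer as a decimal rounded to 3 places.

With H the event that the packet is malicious, the joint likelihood of the observed sequence is P(data|H) = 0.814·0.814 = 0.66260 and P(data|¬H) = 0.034·0.034 = 0.0011560.
Bayes: P(H|data) = 0.13·0.66260 / (0.13·0.66260 + 0.87·0.0011560) = 0.086137/0.087143 = 0.9885.

Posterior P(H) ≈ 0.988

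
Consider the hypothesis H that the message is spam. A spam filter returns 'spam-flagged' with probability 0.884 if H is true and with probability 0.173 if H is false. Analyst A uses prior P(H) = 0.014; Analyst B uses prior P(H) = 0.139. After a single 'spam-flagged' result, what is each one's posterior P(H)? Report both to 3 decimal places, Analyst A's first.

P('+'|H) = 0.884, P('+'|¬H) = 0.173.
Analyst A: numerator 0.884·0.014 = 0.012376; evidence = 0.012376+0.173·0.986 = 0.18295; posterior = 0.068.
Analyst B: numerator 0.884·0.139 = 0.12288; evidence = 0.12288+0.173·0.861 = 0.27183; posterior = 0.452.

Analyst A: 0.068; Analyst B: 0.452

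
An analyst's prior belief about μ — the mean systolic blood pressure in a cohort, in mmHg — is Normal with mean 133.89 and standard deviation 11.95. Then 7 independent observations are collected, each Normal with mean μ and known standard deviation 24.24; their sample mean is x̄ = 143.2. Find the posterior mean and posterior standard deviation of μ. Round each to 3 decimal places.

Posterior mean ≈ 139.753; posterior SD ≈ 7.271

With known σ, the Normal prior is conjugate. Weight on the data is w = (n/σ²)/(n/σ² + 1/τ₀²) = 0.0119133/(0.0119133+0.00700268) = 0.62980.
Posterior mean = w·x̄ + (1−w)·μ₀ = 0.62980·143.2 + 0.37020·133.89 = 139.753. Posterior variance = 1/(0.0119133+0.00700268) = 52.8653, so SD = 7.271.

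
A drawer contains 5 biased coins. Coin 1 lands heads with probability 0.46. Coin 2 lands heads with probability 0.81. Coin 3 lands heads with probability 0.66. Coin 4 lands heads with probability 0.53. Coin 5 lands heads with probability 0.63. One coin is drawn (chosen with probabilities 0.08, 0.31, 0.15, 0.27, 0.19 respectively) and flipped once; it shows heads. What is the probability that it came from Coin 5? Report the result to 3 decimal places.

P(heads|C1) = 0.46; P(heads|C2) = 0.81; P(heads|C3) = 0.66; P(heads|C4) = 0.53; P(heads|C5) = 0.63.
Prior × likelihood for each source: 0.08·0.46=0.03680, 0.31·0.81=0.2511, 0.15·0.66=0.09900, 0.27·0.53=0.1431, 0.19·0.63=0.1197. Summing gives P(heads) = 0.64970.
P(Coin 5 | heads) = 0.1197 / 0.64970 = 0.184.

Posterior probability ≈ 0.184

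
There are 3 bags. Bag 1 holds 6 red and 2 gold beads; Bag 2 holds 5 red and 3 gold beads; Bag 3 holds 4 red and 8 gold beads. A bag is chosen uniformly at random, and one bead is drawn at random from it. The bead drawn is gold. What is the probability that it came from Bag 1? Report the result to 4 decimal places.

P(gold|Bag 1) = 0.25; P(gold|Bag 2) = 0.375; P(gold|Bag 3) = 0.6667.
Prior × likelihood for each source: 0.333333·0.25=0.08333, 0.333333·0.375=0.1250, 0.333333·0.6667=0.2222. Summing gives P(gold) = 0.43056.
P(Bag 1 | gold) = 0.08333 / 0.43056 = 0.1935.

Posterior probability ≈ 0.1935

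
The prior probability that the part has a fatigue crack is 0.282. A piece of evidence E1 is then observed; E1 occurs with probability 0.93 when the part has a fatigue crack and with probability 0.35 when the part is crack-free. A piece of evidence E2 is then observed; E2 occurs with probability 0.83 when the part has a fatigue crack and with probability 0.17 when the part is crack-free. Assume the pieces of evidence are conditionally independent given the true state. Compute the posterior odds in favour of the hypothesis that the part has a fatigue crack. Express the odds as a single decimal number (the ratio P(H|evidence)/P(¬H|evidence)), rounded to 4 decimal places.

Posterior odds ≈ 5.0953

Prior odds = 0.282/(1−0.282) = 0.39276. In log-odds, ln(0.39276) = -0.93456.
Add log likelihood ratios: ln(2.6571) + ln(4.8824) = 2.5629.
Posterior log-odds = 1.6283, so posterior odds = exp(1.6283) = 5.0953.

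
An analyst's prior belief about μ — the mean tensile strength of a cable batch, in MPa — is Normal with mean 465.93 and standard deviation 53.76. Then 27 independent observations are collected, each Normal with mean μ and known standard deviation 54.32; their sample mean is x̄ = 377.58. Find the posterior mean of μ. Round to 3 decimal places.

Prior precision 1/τ₀² = 1/53.76² = 0.00034600; data precision n/σ² = 27/54.32² = 0.00915049.
Posterior precision = 0.00034600 + 0.00915049 = 0.00949649.
Posterior mean = (0.00034600·465.93 + 0.00915049·377.58) / 0.00949649 = 380.799.

Posterior mean ≈ 380.799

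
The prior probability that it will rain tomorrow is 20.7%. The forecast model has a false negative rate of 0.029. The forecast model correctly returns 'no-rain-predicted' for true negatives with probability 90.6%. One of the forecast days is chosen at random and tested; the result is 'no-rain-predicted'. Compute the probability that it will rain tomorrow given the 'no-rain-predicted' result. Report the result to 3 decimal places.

P(H | E) ≈ 0.008

Let H be the event that it will rain tomorrow. P(H) = 0.207, so P(¬H) = 0.793. With E the 'no-rain-predicted' result, P(E|H) = 0.029 and P(E|¬H) = 0.906.
P(E) = 0.029·0.207 + 0.906·0.793 = 0.0060030 + 0.71846 = 0.72446.
By Bayes' theorem, P(H|E) = 0.0060030 / 0.72446 = 0.008.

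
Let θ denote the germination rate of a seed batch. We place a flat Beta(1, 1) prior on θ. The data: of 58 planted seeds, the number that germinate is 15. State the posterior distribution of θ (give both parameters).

The binomial likelihood is conjugate to the Beta prior: with 15 successes and 43 failures, the posterior is Beta(1+15, 1+43) = Beta(16, 44).

Posterior: Beta(16, 44)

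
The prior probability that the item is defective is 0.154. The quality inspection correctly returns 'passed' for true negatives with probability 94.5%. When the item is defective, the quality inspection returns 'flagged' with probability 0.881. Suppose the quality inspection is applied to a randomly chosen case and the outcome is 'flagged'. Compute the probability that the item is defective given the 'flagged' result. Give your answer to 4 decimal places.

Write H for 'the item is defective'. Prior odds H:¬H = 0.154/0.846 = 0.18203. For the 'flagged' outcome, the likelihood ratio is 0.881/0.055 = 16.018.
Posterior odds = 0.18203 × 16.018 = 2.9158, so P(H|E) = 2.9158/(1+2.9158) = 0.7446.

P(H | E) ≈ 0.7446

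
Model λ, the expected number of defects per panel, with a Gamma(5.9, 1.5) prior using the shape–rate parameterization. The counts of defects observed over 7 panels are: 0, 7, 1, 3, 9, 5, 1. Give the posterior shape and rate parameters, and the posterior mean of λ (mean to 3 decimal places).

The Poisson likelihood adds the total count to the shape and the number of exposure periods to the rate. Here ∑xᵢ = 26 and n = 7, so shape 5.9→31.9 and rate 1.5→8.5.
Posterior mean = shape/rate = 31.9/8.5 = 3.753.

Posterior: Gamma(shape=31.9, rate=8.5); mean ≈ 3.753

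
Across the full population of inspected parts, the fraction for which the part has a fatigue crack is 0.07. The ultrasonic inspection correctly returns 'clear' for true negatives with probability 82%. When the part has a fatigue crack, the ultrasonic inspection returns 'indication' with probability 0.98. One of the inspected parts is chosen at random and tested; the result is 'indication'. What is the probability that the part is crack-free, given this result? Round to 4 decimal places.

P(¬H | E) ≈ 0.7093

Write H for 'the part has a fatigue crack'. Prior odds H:¬H = 0.07/0.93 = 0.075269. For the 'indication' outcome, the likelihood ratio is 0.98/0.18 = 5.4444.
Posterior odds = 0.075269 × 5.4444 = 0.40980, so P(H|E) = 0.40980/(1+0.40980) = 0.2907. Then P(¬H|E) = 1 − 0.2907 = 0.7093.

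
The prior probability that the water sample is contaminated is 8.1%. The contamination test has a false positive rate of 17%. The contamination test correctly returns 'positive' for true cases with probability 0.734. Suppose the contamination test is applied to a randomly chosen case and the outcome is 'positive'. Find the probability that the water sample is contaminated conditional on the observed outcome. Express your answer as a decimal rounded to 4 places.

P(H | E) ≈ 0.2757

Write H for 'the water sample is contaminated'. Prior odds H:¬H = 0.081/0.919 = 0.088139. For the 'positive' outcome, the likelihood ratio is 0.734/0.17 = 4.3176.
Posterior odds = 0.088139 × 4.3176 = 0.38055, so P(H|E) = 0.38055/(1+0.38055) = 0.2757.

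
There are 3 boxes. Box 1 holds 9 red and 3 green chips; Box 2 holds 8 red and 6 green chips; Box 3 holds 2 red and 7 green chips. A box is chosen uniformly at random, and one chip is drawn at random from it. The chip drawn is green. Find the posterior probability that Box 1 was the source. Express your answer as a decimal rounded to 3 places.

Posterior probability ≈ 0.172

Tabulate prior·likelihood by source: [1] prior 0.333333, lik 0.25, product 0.08333; [2] prior 0.333333, lik 0.4286, product 0.1429; [3] prior 0.333333, lik 0.7778, product 0.2593.
Normalizing constant = 0.48545; the posterior for Box 1 is its product over the sum, 0.08333/0.48545 = 0.172.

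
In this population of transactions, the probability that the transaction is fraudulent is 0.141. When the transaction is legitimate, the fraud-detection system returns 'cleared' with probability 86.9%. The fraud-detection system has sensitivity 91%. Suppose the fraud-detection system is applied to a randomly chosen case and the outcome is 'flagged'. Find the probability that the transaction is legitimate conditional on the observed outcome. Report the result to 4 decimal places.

P(¬H | E) ≈ 0.4672

Let H be the event that the transaction is fraudulent. P(H) = 0.141, so P(¬H) = 0.859. With E the 'flagged' result, P(E|H) = 0.91 and P(E|¬H) = 0.131.
P(E) = 0.91·0.141 + 0.131·0.859 = 0.12831 + 0.11253 = 0.24084.
By Bayes' theorem, P(H|E) = 0.12831 / 0.24084 = 0.5328. Hence P(¬H|E) = 1 − 0.5328 = 0.4672.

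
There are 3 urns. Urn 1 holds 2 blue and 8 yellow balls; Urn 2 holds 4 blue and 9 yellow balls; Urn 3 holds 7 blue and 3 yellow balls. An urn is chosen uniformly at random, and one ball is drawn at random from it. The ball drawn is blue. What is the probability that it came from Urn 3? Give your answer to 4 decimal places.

Tabulate prior·likelihood by source: [1] prior 0.333333, lik 0.2, product 0.06667; [2] prior 0.333333, lik 0.3077, product 0.1026; [3] prior 0.333333, lik 0.7, product 0.2333.
Normalizing constant = 0.40256; the posterior for Urn 3 is its product over the sum, 0.2333/0.40256 = 0.5796.

Posterior probability ≈ 0.5796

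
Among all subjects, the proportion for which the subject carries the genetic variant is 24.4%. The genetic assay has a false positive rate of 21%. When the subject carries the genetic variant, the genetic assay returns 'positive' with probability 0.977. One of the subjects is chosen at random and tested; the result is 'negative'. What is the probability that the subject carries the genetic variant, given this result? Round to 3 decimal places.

Let H be the event that the subject carries the genetic variant. P(H) = 0.244, so P(¬H) = 0.756. With E the 'negative' result, P(E|H) = 0.023 and P(E|¬H) = 0.79.
P(E) = 0.023·0.244 + 0.79·0.756 = 0.0056120 + 0.59724 = 0.60285.
By Bayes' theorem, P(H|E) = 0.0056120 / 0.60285 = 0.009.

P(H | E) ≈ 0.009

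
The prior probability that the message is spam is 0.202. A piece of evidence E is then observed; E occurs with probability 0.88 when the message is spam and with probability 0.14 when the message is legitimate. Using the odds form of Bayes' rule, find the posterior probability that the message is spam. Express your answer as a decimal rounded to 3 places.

Prior odds = 0.202/(1−0.202) = 0.25313. In log-odds, ln(0.25313) = -1.3738.
Add log likelihood ratio: ln(6.2857) = 1.8383.
Posterior log-odds = 0.46444, so posterior odds = exp(0.46444) = 1.5911. Converting, P(H|E) = 1.5911/2.5911 = 0.614.

Posterior probability ≈ 0.614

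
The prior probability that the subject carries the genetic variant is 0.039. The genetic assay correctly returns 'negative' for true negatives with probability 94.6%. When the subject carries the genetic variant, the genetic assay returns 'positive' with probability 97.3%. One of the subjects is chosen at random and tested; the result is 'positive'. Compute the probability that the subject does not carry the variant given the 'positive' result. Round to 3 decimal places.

Let H be the event that the subject carries the genetic variant. P(H) = 0.039, so P(¬H) = 0.961. With E the 'positive' result, P(E|H) = 0.973 and P(E|¬H) = 0.054.
P(E) = 0.973·0.039 + 0.054·0.961 = 0.037947 + 0.051894 = 0.089841.
By Bayes' theorem, P(H|E) = 0.037947 / 0.089841 = 0.422. Hence P(¬H|E) = 1 − 0.422 = 0.578.

P(¬H | E) ≈ 0.578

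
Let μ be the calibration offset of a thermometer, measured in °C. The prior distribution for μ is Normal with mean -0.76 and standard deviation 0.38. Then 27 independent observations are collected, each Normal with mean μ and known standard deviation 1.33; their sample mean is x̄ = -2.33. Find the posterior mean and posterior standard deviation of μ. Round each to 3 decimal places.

Posterior mean ≈ -1.840; posterior SD ≈ 0.212

With known σ, the Normal prior is conjugate. Weight on the data is w = (n/σ²)/(n/σ² + 1/τ₀²) = 15.2637/(15.2637+6.92521) = 0.68790.
Posterior mean = w·x̄ + (1−w)·μ₀ = 0.68790·-2.33 + 0.31210·-0.76 = -1.840. Posterior variance = 1/(15.2637+6.92521) = 0.0450675, so SD = 0.212.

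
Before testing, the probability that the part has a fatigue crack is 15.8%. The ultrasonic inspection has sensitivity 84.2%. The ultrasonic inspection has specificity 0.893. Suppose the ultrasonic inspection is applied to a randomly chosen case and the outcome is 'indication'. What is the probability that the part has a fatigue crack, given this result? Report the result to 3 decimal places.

Let H be the event that the part has a fatigue crack. P(H) = 0.158, so P(¬H) = 0.842. With E the 'indication' result, P(E|H) = 0.842 and P(E|¬H) = 0.107.
P(E) = 0.842·0.158 + 0.107·0.842 = 0.13304 + 0.090094 = 0.22313.
By Bayes' theorem, P(H|E) = 0.13304 / 0.22313 = 0.596.

P(H | E) ≈ 0.596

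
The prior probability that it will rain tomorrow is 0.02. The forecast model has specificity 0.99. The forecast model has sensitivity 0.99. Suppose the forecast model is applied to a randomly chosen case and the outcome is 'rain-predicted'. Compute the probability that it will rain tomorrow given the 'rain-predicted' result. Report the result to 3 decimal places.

Let H be the event that it will rain tomorrow. P(H) = 0.02, so P(¬H) = 0.98. With E the 'rain-predicted' result, P(E|H) = 0.99 and P(E|¬H) = 0.01.
P(E) = 0.99·0.02 + 0.01·0.98 = 0.019800 + 0.0098000 = 0.029600.
By Bayes' theorem, P(H|E) = 0.019800 / 0.029600 = 0.669.

P(H | E) ≈ 0.669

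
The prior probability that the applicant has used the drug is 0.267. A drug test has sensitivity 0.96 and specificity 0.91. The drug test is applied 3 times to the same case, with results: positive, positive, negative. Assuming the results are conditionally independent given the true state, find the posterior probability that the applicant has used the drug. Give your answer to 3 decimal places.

Let H be the event that the applicant has used the drug; start with P(H) = 0.267. P('positive'|H) = 0.96, P('positive'|¬H) = 0.09.
Update on result 1 ('positive'): P(H) ← 0.96·0.2670 / (0.96·0.2670 + 0.09·0.7330) = 0.25632/0.32229 = 0.7953.
Update on result 2 ('positive'): P(H) ← 0.96·0.7953 / (0.96·0.7953 + 0.09·0.2047) = 0.76350/0.78192 = 0.9764.
Update on result 3 ('negative'): P(H) ← 0.04·0.9764 / (0.04·0.9764 + 0.91·0.0236) = 0.039058/0.060497 = 0.6456.

Posterior P(H) ≈ 0.646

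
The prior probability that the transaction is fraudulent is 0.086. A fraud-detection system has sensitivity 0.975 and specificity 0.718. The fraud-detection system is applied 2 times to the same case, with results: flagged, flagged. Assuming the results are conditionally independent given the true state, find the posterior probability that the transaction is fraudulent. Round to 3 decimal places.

With H the event that the transaction is fraudulent, the joint likelihood of the observed sequence is P(data|H) = 0.975·0.975 = 0.95062 and P(data|¬H) = 0.282·0.282 = 0.079524.
Bayes: P(H|data) = 0.086·0.95062 / (0.086·0.95062 + 0.914·0.079524) = 0.081754/0.15444 = 0.5294.

Posterior P(H) ≈ 0.529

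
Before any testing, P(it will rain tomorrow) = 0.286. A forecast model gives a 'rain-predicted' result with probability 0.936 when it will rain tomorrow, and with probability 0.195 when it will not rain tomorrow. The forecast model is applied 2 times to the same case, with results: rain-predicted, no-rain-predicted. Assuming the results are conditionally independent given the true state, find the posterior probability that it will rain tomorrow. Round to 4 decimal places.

With H the event that it will rain tomorrow, the joint likelihood of the observed sequence is P(data|H) = 0.936·0.064 = 0.059904 and P(data|¬H) = 0.195·0.805 = 0.15698.
Bayes: P(H|data) = 0.286·0.059904 / (0.286·0.059904 + 0.714·0.15698) = 0.017133/0.12921 = 0.1326.

Posterior P(H) ≈ 0.1326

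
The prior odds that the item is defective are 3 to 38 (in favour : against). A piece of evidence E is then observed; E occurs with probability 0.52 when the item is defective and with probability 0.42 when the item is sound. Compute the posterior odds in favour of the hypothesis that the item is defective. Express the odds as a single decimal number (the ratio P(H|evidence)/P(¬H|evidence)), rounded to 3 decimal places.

Prior odds = 3/38 = 0.078947. In log-odds, ln(0.078947) = -2.5390.
Add log likelihood ratio: ln(1.2381) = 0.21357.
Posterior log-odds = -2.3254, so posterior odds = exp(-2.3254) = 0.097744.

Posterior odds ≈ 0.098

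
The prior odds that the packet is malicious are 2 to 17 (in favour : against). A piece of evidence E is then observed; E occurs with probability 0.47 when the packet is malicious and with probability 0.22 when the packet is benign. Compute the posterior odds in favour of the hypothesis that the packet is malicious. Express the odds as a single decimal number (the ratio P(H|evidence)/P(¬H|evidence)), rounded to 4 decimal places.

Posterior odds ≈ 0.2513

Prior odds = 2/17 = 0.11765. In log-odds, ln(0.11765) = -2.1401.
Add log likelihood ratio: ln(2.1364) = 0.75911.
Posterior log-odds = -1.3810, so posterior odds = exp(-1.3810) = 0.25134.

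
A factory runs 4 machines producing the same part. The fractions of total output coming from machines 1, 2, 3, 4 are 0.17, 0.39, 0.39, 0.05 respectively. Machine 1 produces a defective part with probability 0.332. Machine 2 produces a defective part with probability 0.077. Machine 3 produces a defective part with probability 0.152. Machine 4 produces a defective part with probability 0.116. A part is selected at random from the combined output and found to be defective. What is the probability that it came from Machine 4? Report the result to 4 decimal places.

Posterior probability ≈ 0.0383

P(defective|M1) = 0.332; P(defective|M2) = 0.077; P(defective|M3) = 0.152; P(defective|M4) = 0.116.
Prior × likelihood for each source: 0.17·0.332=0.05644, 0.39·0.077=0.03003, 0.39·0.152=0.05928, 0.05·0.116=0.005800. Summing gives P(defective) = 0.15155.
P(Machine 4 | defective) = 0.005800 / 0.15155 = 0.0383.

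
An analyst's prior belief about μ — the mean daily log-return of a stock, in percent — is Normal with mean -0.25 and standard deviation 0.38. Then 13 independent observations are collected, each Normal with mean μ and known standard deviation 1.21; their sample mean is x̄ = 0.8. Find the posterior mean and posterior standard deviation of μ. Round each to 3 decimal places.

Posterior mean ≈ 0.340; posterior SD ≈ 0.252

With known σ, the Normal prior is conjugate. Weight on the data is w = (n/σ²)/(n/σ² + 1/τ₀²) = 8.87917/(8.87917+6.92521) = 0.56182.
Posterior mean = w·x̄ + (1−w)·μ₀ = 0.56182·0.8 + 0.43818·-0.25 = 0.340. Posterior variance = 1/(8.87917+6.92521) = 0.0632736, so SD = 0.252.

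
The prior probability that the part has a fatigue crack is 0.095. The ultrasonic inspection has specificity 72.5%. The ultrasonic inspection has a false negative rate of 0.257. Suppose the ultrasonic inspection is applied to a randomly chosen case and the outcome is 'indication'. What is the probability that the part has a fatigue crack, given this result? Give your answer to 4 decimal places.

Write H for 'the part has a fatigue crack'. Prior odds H:¬H = 0.095/0.905 = 0.10497. For the 'indication' outcome, the likelihood ratio is 0.743/0.275 = 2.7018.
Posterior odds = 0.10497 × 2.7018 = 0.28362, so P(H|E) = 0.28362/(1+0.28362) = 0.2210.

P(H | E) ≈ 0.2210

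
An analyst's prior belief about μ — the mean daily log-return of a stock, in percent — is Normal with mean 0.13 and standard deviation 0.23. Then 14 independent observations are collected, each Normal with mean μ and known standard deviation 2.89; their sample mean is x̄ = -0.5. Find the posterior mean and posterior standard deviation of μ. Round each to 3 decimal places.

Posterior mean ≈ 0.079; posterior SD ≈ 0.220

Prior precision 1/τ₀² = 1/0.23² = 18.9036; data precision n/σ² = 14/2.89² = 1.67623.
Posterior precision = 18.9036 + 1.67623 = 20.5798, giving posterior SD = 1/√20.5798 = 0.220.
Posterior mean = (18.9036·0.13 + 1.67623·-0.5) / 20.5798 = 0.079.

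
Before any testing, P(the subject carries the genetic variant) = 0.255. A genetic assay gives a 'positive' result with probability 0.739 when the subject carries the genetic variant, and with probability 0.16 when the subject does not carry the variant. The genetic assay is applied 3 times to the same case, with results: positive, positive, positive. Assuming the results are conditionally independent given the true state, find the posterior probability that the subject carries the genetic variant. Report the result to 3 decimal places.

Posterior P(H) ≈ 0.971

Let H be the event that the subject carries the genetic variant; start with P(H) = 0.255. P('positive'|H) = 0.739, P('positive'|¬H) = 0.16.
Update on result 1 ('positive'): P(H) ← 0.739·0.2550 / (0.739·0.2550 + 0.16·0.7450) = 0.18845/0.30765 = 0.6125.
Update on result 2 ('positive'): P(H) ← 0.739·0.6125 / (0.739·0.6125 + 0.16·0.3875) = 0.45267/0.51466 = 0.8795.
Update on result 3 ('positive'): P(H) ← 0.739·0.8795 / (0.739·0.8795 + 0.16·0.1205) = 0.64998/0.66926 = 0.9712.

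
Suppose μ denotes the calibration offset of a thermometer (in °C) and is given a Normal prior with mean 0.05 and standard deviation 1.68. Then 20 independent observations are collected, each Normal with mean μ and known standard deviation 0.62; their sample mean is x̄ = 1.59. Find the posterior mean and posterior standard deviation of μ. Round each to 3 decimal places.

Posterior mean ≈ 1.580; posterior SD ≈ 0.138

Prior precision 1/τ₀² = 1/1.68² = 0.354308; data precision n/σ² = 20/0.62² = 52.0291.
Posterior precision = 0.354308 + 52.0291 = 52.3834, giving posterior SD = 1/√52.3834 = 0.138.
Posterior mean = (0.354308·0.05 + 52.0291·1.59) / 52.3834 = 1.580.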